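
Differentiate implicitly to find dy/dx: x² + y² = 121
Take d/dx of both sides. Since y is implicitly a function of x, the chain rule attaches a y' = dy/dx factor whenever we differentiate through y.

Set F(x, y) = (left side) − (right side), so the curve is F = 0. Differentiating each term of F:
  d/dx[x^2] = 2x
  d/dx[y^2] = 2y·y'
  d/dx[-121] = 0

Collecting, the y'-free part is the partial derivative in x and the y' coefficient is the partial derivative in y:
  ∂F/∂x = 2x
  ∂F/∂y = 2y

so d/dx[F(x, y(x))] = ∂F/∂x + (∂F/∂y)·y' = 0. Rearranging,
  dy/dx = -(∂F/∂x)/(∂F/∂y) = -(2x)/(2y) = -x/y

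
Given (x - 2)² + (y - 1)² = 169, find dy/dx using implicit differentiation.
Differentiate the relation implicitly: treat y = y(x) and apply the chain rule, so every y-derivative picks up a y' = dy/dx factor.

With everything moved to the left-hand side, differentiate term by term:
  d/dx[(x - 2)^2] = 2x - 4
  d/dx[(y - 1)^2] = 2·y'(y - 1)
  d/dx[-169] = 0

Separating the contributions that come from x directly and those that come through y:
  without y':      2x - 4
  multiplying y':  2y - 2

so (2x - 4) + (2y - 2)·y' = 0, and therefore
  dy/dx = -(2x - 4)/(2y - 2) = (2 - x)/(y - 1)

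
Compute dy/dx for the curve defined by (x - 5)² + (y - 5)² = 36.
Take d/dx of both sides. Since y is implicitly a function of x, the chain rule attaches a y' = dy/dx factor whenever we differentiate through y.

Set F(x, y) = (left side) − (right side), so the curve is F = 0. Differentiating each term of F:
  d/dx[(x - 5)^2] = 2x - 10
  d/dx[(y - 5)^2] = 2·y'(y - 5)
  d/dx[-36] = 0

Collecting, the y'-free part is the partial derivative in x and the y' coefficient is the partial derivative in y:
  ∂F/∂x = 2x - 10
  ∂F/∂y = 2y - 10

so d/dx[F(x, y(x))] = ∂F/∂x + (∂F/∂y)·y' = 0. Rearranging,
  dy/dx = -(∂F/∂x)/(∂F/∂y) = -(2x - 10)/(2y - 10) = (5 - x)/(y - 5)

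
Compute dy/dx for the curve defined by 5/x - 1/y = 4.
Take d/dx of both sides. Since y is implicitly a function of x, the chain rule attaches a y' = dy/dx factor whenever we differentiate through y.

Set F(x, y) = (left side) − (right side), so the curve is F = 0. Differentiating each term of F:
  d/dx[-1/y] = y'/y^2
  d/dx[5/x] = -5/x^2
  d/dx[-4] = 0

Collecting, the y'-free part is the partial derivative in x and the y' coefficient is the partial derivative in y:
  ∂F/∂x = -5/x^2
  ∂F/∂y = y^(-2)

so d/dx[F(x, y(x))] = ∂F/∂x + (∂F/∂y)·y' = 0. Rearranging,
  dy/dx = -(∂F/∂x)/(∂F/∂y) = -(-5/x^2)/(y^(-2)) = 5y^2/x^2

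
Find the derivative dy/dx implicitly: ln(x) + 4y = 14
Differentiate both sides with respect to x, treating y as y(x). By the chain rule, any term containing y contributes a factor of y' = dy/dx when we differentiate it.

Move every term to one side and write the relation as F(x, y) = 0. Term by term,
  d/dx[4y] = 4·y'
  d/dx[ln(x)] = 1/x
  d/dx[-14] = 0

The pieces without y' make up ∂F/∂x and the coefficient of y' is ∂F/∂y:
  ∂F/∂x = 1/x,
  ∂F/∂y = 4.

Since d/dx[F] = ∂F/∂x + (∂F/∂y)·y' = 0, solve for y':
  (∂F/∂y)·y' = -∂F/∂x
  dy/dx = -(∂F/∂x)/(∂F/∂y) = -(1/x)/(4) = -1/(4x)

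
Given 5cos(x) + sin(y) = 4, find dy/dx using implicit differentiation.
Differentiate both sides with respect to x, treating y as y(x). By the chain rule, any term containing y contributes a factor of y' = dy/dx when we differentiate it.

Move every term to one side and write the relation as F(x, y) = 0. Term by term,
  d/dx[sin(y)] = y'·cos(y)
  d/dx[5cos(x)] = -5sin(x)
  d/dx[-4] = 0

The pieces without y' make up ∂F/∂x and the coefficient of y' is ∂F/∂y:
  ∂F/∂x = -5sin(x),
  ∂F/∂y = cos(y).

Since d/dx[F] = ∂F/∂x + (∂F/∂y)·y' = 0, solve for y':
  (∂F/∂y)·y' = -∂F/∂x
  dy/dx = -(∂F/∂x)/(∂F/∂y) = -(-5sin(x))/(cos(y)) = 5sin(x)/cos(y)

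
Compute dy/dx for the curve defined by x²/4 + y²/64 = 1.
Differentiate both sides with respect to x, treating y as y(x). By the chain rule, any term containing y contributes a factor of y' = dy/dx when we differentiate it.

Move every term to one side and write the relation as F(x, y) = 0. Term by term,
  d/dx[x^2/4] = x/2
  d/dx[y^2/64] = y·y'/32
  d/dx[-1] = 0

The pieces without y' make up ∂F/∂x and the coefficient of y' is ∂F/∂y:
  ∂F/∂x = x/2,
  ∂F/∂y = y/32.

Since d/dx[F] = ∂F/∂x + (∂F/∂y)·y' = 0, solve for y':
  (∂F/∂y)·y' = -∂F/∂x
  dy/dx = -(∂F/∂x)/(∂F/∂y) = -(x/2)/(y/32) = -16x/y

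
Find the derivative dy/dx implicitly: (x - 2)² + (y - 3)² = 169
Differentiate the relation implicitly: treat y = y(x) and apply the chain rule, so every y-derivative picks up a y' = dy/dx factor.

With everything moved to the left-hand side, differentiate term by term:
  d/dx[(x - 2)^2] = 2x - 4
  d/dx[(y - 3)^2] = 2·y'(y - 3)
  d/dx[-169] = 0

Separating the contributions that come from x directly and those that come through y:
  without y':      2x - 4
  multiplying y':  2y - 6

so (2x - 4) + (2y - 6)·y' = 0, and therefore
  dy/dx = -(2x - 4)/(2y - 6) = (2 - x)/(y - 3)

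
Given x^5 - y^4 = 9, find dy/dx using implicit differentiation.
Differentiate the relation implicitly: treat y = y(x) and apply the chain rule, so every y-derivative picks up a y' = dy/dx factor.

With everything moved to the left-hand side, differentiate term by term:
  d/dx[x^5] = 5x^4
  d/dx[-y^4] = -4y^3·y'
  d/dx[-9] = 0

Separating the contributions that come from x directly and those that come through y:
  without y':      5x^4
  multiplying y':  -4y^3

so (5x^4) + (-4y^3)·y' = 0, and therefore
  dy/dx = -(5x^4)/(-4y^3) = 5x^4/(4y^3)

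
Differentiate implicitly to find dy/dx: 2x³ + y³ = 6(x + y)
Take d/dx of both sides. Since y is implicitly a function of x, the chain rule attaches a y' = dy/dx factor whenever we differentiate through y.

Set F(x, y) = (left side) − (right side), so the curve is F = 0. Differentiating each term of F:
  d/dx[2x^3] = 6x^2
  d/dx[-6x] = -6
  d/dx[y^3] = 3y^2·y'
  d/dx[-6y] = -6·y'

Collecting, the y'-free part is the partial derivative in x and the y' coefficient is the partial derivative in y:
  ∂F/∂x = 6x^2 - 6
  ∂F/∂y = 3y^2 - 6

so d/dx[F(x, y(x))] = ∂F/∂x + (∂F/∂y)·y' = 0. Rearranging,
  dy/dx = -(∂F/∂x)/(∂F/∂y) = -(6x^2 - 6)/(3y^2 - 6) = 2(1 - x^2)/(y^2 - 2)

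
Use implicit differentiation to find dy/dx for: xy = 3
Take d/dx of both sides. Since y is implicitly a function of x, the chain rule attaches a y' = dy/dx factor whenever we differentiate through y.

Set F(x, y) = (left side) − (right side), so the curve is F = 0. Differentiating each term of F:
  d/dx[xy] = x·y' + y
  d/dx[-3] = 0

Collecting, the y'-free part is the partial derivative in x and the y' coefficient is the partial derivative in y:
  ∂F/∂x = y
  ∂F/∂y = x

so d/dx[F(x, y(x))] = ∂F/∂x + (∂F/∂y)·y' = 0. Rearranging,
  dy/dx = -(∂F/∂x)/(∂F/∂y) = -(y)/(x) = -y/x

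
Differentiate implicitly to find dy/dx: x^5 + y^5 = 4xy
Differentiate the relation implicitly: treat y = y(x) and apply the chain rule, so every y-derivative picks up a y' = dy/dx factor.

With everything moved to the left-hand side, differentiate term by term:
  d/dx[x^5] = 5x^4
  d/dx[-4xy] = -4x·y' - 4y
  d/dx[y^5] = 5y^4·y'

Separating the contributions that come from x directly and those that come through y:
  without y':      5x^4 - 4y
  multiplying y':  -4x + 5y^4

so (5x^4 - 4y) + (-4x + 5y^4)·y' = 0, and therefore
  dy/dx = -(5x^4 - 4y)/(-4x + 5y^4) = (5x^4 - 4y)/(4x - 5y^4)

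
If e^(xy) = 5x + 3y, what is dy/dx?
Differentiate both sides with respect to x, treating y as y(x). By the chain rule, any term containing y contributes a factor of y' = dy/dx when we differentiate it.

Move every term to one side and write the relation as F(x, y) = 0. Term by term,
  d/dx[-5x] = -5
  d/dx[-3y] = -3·y'
  d/dx[e^(xy)] = (x·y' + y)·e^(xy)

The pieces without y' make up ∂F/∂x and the coefficient of y' is ∂F/∂y:
  ∂F/∂x = y·e^(xy) - 5,
  ∂F/∂y = x·e^(xy) - 3.

Since d/dx[F] = ∂F/∂x + (∂F/∂y)·y' = 0, solve for y':
  (∂F/∂y)·y' = -∂F/∂x
  dy/dx = -(∂F/∂x)/(∂F/∂y) = -(y·e^(xy) - 5)/(x·e^(xy) - 3) = (-y·e^(xy) + 5)/(x·e^(xy) - 3)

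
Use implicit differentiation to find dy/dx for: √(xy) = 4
Take d/dx of both sides. Since y is implicitly a function of x, the chain rule attaches a y' = dy/dx factor whenever we differentiate through y.

Set F(x, y) = (left side) − (right side), so the curve is F = 0. Differentiating each term of F:
  d/dx[√(xy)] = √(xy)(x·y'/2 + y/2)/(xy)
  d/dx[-4] = 0

Collecting, the y'-free part is the partial derivative in x and the y' coefficient is the partial derivative in y:
  ∂F/∂x = √(xy)/(2x)
  ∂F/∂y = √(xy)/(2y)

so d/dx[F(x, y(x))] = ∂F/∂x + (∂F/∂y)·y' = 0. Rearranging,
  dy/dx = -(∂F/∂x)/(∂F/∂y) = -(√(xy)/(2x))/(√(xy)/(2y)) = -y/x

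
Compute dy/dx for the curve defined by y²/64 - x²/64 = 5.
Differentiate the relation implicitly: treat y = y(x) and apply the chain rule, so every y-derivative picks up a y' = dy/dx factor.

With everything moved to the left-hand side, differentiate term by term:
  d/dx[-x^2/64] = -x/32
  d/dx[y^2/64] = y·y'/32
  d/dx[-5] = 0

Separating the contributions that come from x directly and those that come through y:
  without y':      -x/32
  multiplying y':  y/32

so (-x/32) + (y/32)·y' = 0, and therefore
  dy/dx = -(-x/32)/(y/32) = x/y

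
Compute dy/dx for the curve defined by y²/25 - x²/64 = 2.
Differentiate the relation implicitly: treat y = y(x) and apply the chain rule, so every y-derivative picks up a y' = dy/dx factor.

With everything moved to the left-hand side, differentiate term by term:
  d/dx[-x^2/64] = -x/32
  d/dx[y^2/25] = 2y·y'/25
  d/dx[-2] = 0

Separating the contributions that come from x directly and those that come through y:
  without y':      -x/32
  multiplying y':  2y/25

so (-x/32) + (2y/25)·y' = 0, and therefore
  dy/dx = -(-x/32)/(2y/25) = 25x/(64y)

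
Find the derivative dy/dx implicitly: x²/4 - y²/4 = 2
Apply d/dx to both sides, remembering that y depends on x. Each occurrence of y therefore brings in a y' = dy/dx via the chain rule.

With F(x, y) equal to the left-hand side minus the right, differentiate F term by term:
  d/dx[x^2/4] = x/2
  d/dx[-y^2/4] = -y·y'/2
  d/dx[-2] = 0
Adding these up, d/dx[F] = 0 becomes
  (x/2) + (-y/2)·y' = 0,
so isolating y',
  dy/dx = -(x/2)/(-y/2) = x/y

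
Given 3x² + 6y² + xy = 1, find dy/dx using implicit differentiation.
Apply d/dx to both sides, remembering that y depends on x. Each occurrence of y therefore brings in a y' = dy/dx via the chain rule.

With F(x, y) equal to the left-hand side minus the right, differentiate F term by term:
  d/dx[3x^2] = 6x
  d/dx[xy] = x·y' + y
  d/dx[6y^2] = 12y·y'
  d/dx[-1] = 0
Adding these up, d/dx[F] = 0 becomes
  (6x + y) + (x + 12y)·y' = 0,
so isolating y',
  dy/dx = -(6x + y)/(x + 12y) = (-6x - y)/(x + 12y)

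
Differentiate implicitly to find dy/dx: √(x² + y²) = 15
Take d/dx of both sides. Since y is implicitly a function of x, the chain rule attaches a y' = dy/dx factor whenever we differentiate through y.

Set F(x, y) = (left side) − (right side), so the curve is F = 0. Differentiating each term of F:
  d/dx[√(x^2 + y^2)] = (x + y·y')/√(x^2 + y^2)
  d/dx[-15] = 0

Collecting, the y'-free part is the partial derivative in x and the y' coefficient is the partial derivative in y:
  ∂F/∂x = x/√(x^2 + y^2)
  ∂F/∂y = y/√(x^2 + y^2)

so d/dx[F(x, y(x))] = ∂F/∂x + (∂F/∂y)·y' = 0. Rearranging,
  dy/dx = -(∂F/∂x)/(∂F/∂y) = -(x/√(x^2 + y^2))/(y/√(x^2 + y^2)) = -x/y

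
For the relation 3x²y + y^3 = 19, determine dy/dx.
Differentiate the relation implicitly: treat y = y(x) and apply the chain rule, so every y-derivative picks up a y' = dy/dx factor.

With everything moved to the left-hand side, differentiate term by term:
  d/dx[3x^2y] = 3x^2·y' + 6xy
  d/dx[y^3] = 3y^2·y'
  d/dx[-19] = 0

Separating the contributions that come from x directly and those that come through y:
  without y':      6xy
  multiplying y':  3x^2 + 3y^2

so (6xy) + (3x^2 + 3y^2)·y' = 0, and therefore
  dy/dx = -(6xy)/(3x^2 + 3y^2) = -2xy/(x^2 + y^2)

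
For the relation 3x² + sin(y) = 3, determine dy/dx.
Apply d/dx to both sides, remembering that y depends on x. Each occurrence of y therefore brings in a y' = dy/dx via the chain rule.

With F(x, y) equal to the left-hand side minus the right, differentiate F term by term:
  d/dx[3x^2] = 6x
  d/dx[sin(y)] = y'·cos(y)
  d/dx[-3] = 0
Adding these up, d/dx[F] = 0 becomes
  (6x) + (cos(y))·y' = 0,
so isolating y',
  dy/dx = -(6x)/(cos(y)) = -6x/cos(y)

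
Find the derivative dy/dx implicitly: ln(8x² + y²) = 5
Differentiate both sides with respect to x, treating y as y(x). By the chain rule, any term containing y contributes a factor of y' = dy/dx when we differentiate it.

Move every term to one side and write the relation as F(x, y) = 0. Term by term,
  d/dx[ln(8x^2 + y^2)] = (16x + 2y·y')/(8x^2 + y^2)
  d/dx[-5] = 0

The pieces without y' make up ∂F/∂x and the coefficient of y' is ∂F/∂y:
  ∂F/∂x = 16x/(8x^2 + y^2),
  ∂F/∂y = 2y/(8x^2 + y^2).

Since d/dx[F] = ∂F/∂x + (∂F/∂y)·y' = 0, solve for y':
  (∂F/∂y)·y' = -∂F/∂x
  dy/dx = -(∂F/∂x)/(∂F/∂y) = -(16x/(8x^2 + y^2))/(2y/(8x^2 + y^2)) = -8x/y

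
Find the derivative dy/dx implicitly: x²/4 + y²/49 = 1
Differentiate both sides with respect to x, treating y as y(x). By the chain rule, any term containing y contributes a factor of y' = dy/dx when we differentiate it.

Move every term to one side and write the relation as F(x, y) = 0. Term by term,
  d/dx[x^2/4] = x/2
  d/dx[y^2/49] = 2y·y'/49
  d/dx[-1] = 0

The pieces without y' make up ∂F/∂x and the coefficient of y' is ∂F/∂y:
  ∂F/∂x = x/2,
  ∂F/∂y = 2y/49.

Since d/dx[F] = ∂F/∂x + (∂F/∂y)·y' = 0, solve for y':
  (∂F/∂y)·y' = -∂F/∂x
  dy/dx = -(∂F/∂x)/(∂F/∂y) = -(x/2)/(2y/49) = -49x/(4y)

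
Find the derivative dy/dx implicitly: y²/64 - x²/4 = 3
Differentiate the relation implicitly: treat y = y(x) and apply the chain rule, so every y-derivative picks up a y' = dy/dx factor.

With everything moved to the left-hand side, differentiate term by term:
  d/dx[-x^2/4] = -x/2
  d/dx[y^2/64] = y·y'/32
  d/dx[-3] = 0

Separating the contributions that come from x directly and those that come through y:
  without y':      -x/2
  multiplying y':  y/32

so (-x/2) + (y/32)·y' = 0, and therefore
  dy/dx = -(-x/2)/(y/32) = 16x/y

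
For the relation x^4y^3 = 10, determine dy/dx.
Take d/dx of both sides. Since y is implicitly a function of x, the chain rule attaches a y' = dy/dx factor whenever we differentiate through y.

Set F(x, y) = (left side) − (right side), so the curve is F = 0. Differentiating each term of F:
  d/dx[x^4y^3] = 3x^4y^2·y' + 4x^3y^3
  d/dx[-10] = 0

Collecting, the y'-free part is the partial derivative in x and the y' coefficient is the partial derivative in y:
  ∂F/∂x = 4x^3y^3
  ∂F/∂y = 3x^4y^2

so d/dx[F(x, y(x))] = ∂F/∂x + (∂F/∂y)·y' = 0. Rearranging,
  dy/dx = -(∂F/∂x)/(∂F/∂y) = -(4x^3y^3)/(3x^4y^2) = -4y/(3x)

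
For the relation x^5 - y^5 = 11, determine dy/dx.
Differentiate both sides with respect to x, treating y as y(x). By the chain rule, any term containing y contributes a factor of y' = dy/dx when we differentiate it.

Move every term to one side and write the relation as F(x, y) = 0. Term by term,
  d/dx[x^5] = 5x^4
  d/dx[-y^5] = -5y^4·y'
  d/dx[-11] = 0

The pieces without y' make up ∂F/∂x and the coefficient of y' is ∂F/∂y:
  ∂F/∂x = 5x^4,
  ∂F/∂y = -5y^4.

Since d/dx[F] = ∂F/∂x + (∂F/∂y)·y' = 0, solve for y':
  (∂F/∂y)·y' = -∂F/∂x
  dy/dx = -(∂F/∂x)/(∂F/∂y) = -(5x^4)/(-5y^4) = x^4/y^4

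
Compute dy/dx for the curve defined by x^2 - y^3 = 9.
Apply d/dx to both sides, remembering that y depends on x. Each occurrence of y therefore brings in a y' = dy/dx via the chain rule.

With F(x, y) equal to the left-hand side minus the right, differentiate F term by term:
  d/dx[x^2] = 2x
  d/dx[-y^3] = -3y^2·y'
  d/dx[-9] = 0
Adding these up, d/dx[F] = 0 becomes
  (2x) + (-3y^2)·y' = 0,
so isolating y',
  dy/dx = -(2x)/(-3y^2) = 2x/(3y^2)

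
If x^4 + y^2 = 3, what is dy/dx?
Differentiate the relation implicitly: treat y = y(x) and apply the chain rule, so every y-derivative picks up a y' = dy/dx factor.

With everything moved to the left-hand side, differentiate term by term:
  d/dx[x^4] = 4x^3
  d/dx[y^2] = 2y·y'
  d/dx[-3] = 0

Separating the contributions that come from x directly and those that come through y:
  without y':      4x^3
  multiplying y':  2y

so (4x^3) + (2y)·y' = 0, and therefore
  dy/dx = -(4x^3)/(2y) = -2x^3/y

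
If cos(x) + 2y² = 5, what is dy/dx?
Apply d/dx to both sides, remembering that y depends on x. Each occurrence of y therefore brings in a y' = dy/dx via the chain rule.

With F(x, y) equal to the left-hand side minus the right, differentiate F term by term:
  d/dx[2y^2] = 4y·y'
  d/dx[cos(x)] = -sin(x)
  d/dx[-5] = 0
Adding these up, d/dx[F] = 0 becomes
  (-sin(x)) + (4y)·y' = 0,
so isolating y',
  dy/dx = -(-sin(x))/(4y) = sin(x)/(4y)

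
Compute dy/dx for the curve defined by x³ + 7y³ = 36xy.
Differentiate both sides with respect to x, treating y as y(x). By the chain rule, any term containing y contributes a factor of y' = dy/dx when we differentiate it.

Move every term to one side and write the relation as F(x, y) = 0. Term by term,
  d/dx[x^3] = 3x^2
  d/dx[-36xy] = -36x·y' - 36y
  d/dx[7y^3] = 21y^2·y'

The pieces without y' make up ∂F/∂x and the coefficient of y' is ∂F/∂y:
  ∂F/∂x = 3x^2 - 36y,
  ∂F/∂y = -36x + 21y^2.

Since d/dx[F] = ∂F/∂x + (∂F/∂y)·y' = 0, solve for y':
  (∂F/∂y)·y' = -∂F/∂x
  dy/dx = -(∂F/∂x)/(∂F/∂y) = -(3x^2 - 36y)/(-36x + 21y^2) = (x^2 - 12y)/(12x - 7y^2)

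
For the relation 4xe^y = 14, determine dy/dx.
Apply d/dx to both sides, remembering that y depends on x. Each occurrence of y therefore brings in a y' = dy/dx via the chain rule.

With F(x, y) equal to the left-hand side minus the right, differentiate F term by term:
  d/dx[4x·e^(y)] = 4x·y'·e^(y) + 4e^(y)
  d/dx[-14] = 0
Adding these up, d/dx[F] = 0 becomes
  (4e^(y)) + (4x·e^(y))·y' = 0,
so isolating y',
  dy/dx = -(4e^(y))/(4x·e^(y)) = -1/x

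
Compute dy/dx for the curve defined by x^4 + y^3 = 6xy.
Differentiate both sides with respect to x, treating y as y(x). By the chain rule, any term containing y contributes a factor of y' = dy/dx when we differentiate it.

Move every term to one side and write the relation as F(x, y) = 0. Term by term,
  d/dx[x^4] = 4x^3
  d/dx[-6xy] = -6x·y' - 6y
  d/dx[y^3] = 3y^2·y'

The pieces without y' make up ∂F/∂x and the coefficient of y' is ∂F/∂y:
  ∂F/∂x = 4x^3 - 6y,
  ∂F/∂y = -6x + 3y^2.

Since d/dx[F] = ∂F/∂x + (∂F/∂y)·y' = 0, solve for y':
  (∂F/∂y)·y' = -∂F/∂x
  dy/dx = -(∂F/∂x)/(∂F/∂y) = -(4x^3 - 6y)/(-6x + 3y^2) = 2(2x^3 - 3y)/(3(2x - y^2))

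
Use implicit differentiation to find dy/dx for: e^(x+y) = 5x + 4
Differentiate the relation implicitly: treat y = y(x) and apply the chain rule, so every y-derivative picks up a y' = dy/dx factor.

With everything moved to the left-hand side, differentiate term by term:
  d/dx[-5x] = -5
  d/dx[e^(x + y)] = (y' + 1)·e^(x + y)
  d/dx[-4] = 0

Separating the contributions that come from x directly and those that come through y:
  without y':      e^(x + y) - 5
  multiplying y':  e^(x + y)

so (e^(x + y) - 5) + (e^(x + y))·y' = 0, and therefore
  dy/dx = -(e^(x + y) - 5)/(e^(x + y)) = 5e^(-x - y) - 1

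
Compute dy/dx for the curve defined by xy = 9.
Take d/dx of both sides. Since y is implicitly a function of x, the chain rule attaches a y' = dy/dx factor whenever we differentiate through y.

Set F(x, y) = (left side) − (right side), so the curve is F = 0. Differentiating each term of F:
  d/dx[xy] = x·y' + y
  d/dx[-9] = 0

Collecting, the y'-free part is the partial derivative in x and the y' coefficient is the partial derivative in y:
  ∂F/∂x = y
  ∂F/∂y = x

so d/dx[F(x, y(x))] = ∂F/∂x + (∂F/∂y)·y' = 0. Rearranging,
  dy/dx = -(∂F/∂x)/(∂F/∂y) = -(y)/(x) = -y/x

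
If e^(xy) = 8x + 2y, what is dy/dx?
Differentiate both sides with respect to x, treating y as y(x). By the chain rule, any term containing y contributes a factor of y' = dy/dx when we differentiate it.

Move every term to one side and write the relation as F(x, y) = 0. Term by term,
  d/dx[-8x] = -8
  d/dx[-2y] = -2·y'
  d/dx[e^(xy)] = (x·y' + y)·e^(xy)

The pieces without y' make up ∂F/∂x and the coefficient of y' is ∂F/∂y:
  ∂F/∂x = y·e^(xy) - 8,
  ∂F/∂y = x·e^(xy) - 2.

Since d/dx[F] = ∂F/∂x + (∂F/∂y)·y' = 0, solve for y':
  (∂F/∂y)·y' = -∂F/∂x
  dy/dx = -(∂F/∂x)/(∂F/∂y) = -(y·e^(xy) - 8)/(x·e^(xy) - 2) = (-y·e^(xy) + 8)/(x·e^(xy) - 2)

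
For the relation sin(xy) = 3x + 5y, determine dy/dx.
Differentiate the relation implicitly: treat y = y(x) and apply the chain rule, so every y-derivative picks up a y' = dy/dx factor.

With everything moved to the left-hand side, differentiate term by term:
  d/dx[-3x] = -3
  d/dx[-5y] = -5·y'
  d/dx[sin(xy)] = (x·y' + y)·cos(xy)

Separating the contributions that come from x directly and those that come through y:
  without y':      y·cos(xy) - 3
  multiplying y':  x·cos(xy) - 5

so (y·cos(xy) - 3) + (x·cos(xy) - 5)·y' = 0, and therefore
  dy/dx = -(y·cos(xy) - 3)/(x·cos(xy) - 5) = (-y·cos(xy) + 3)/(x·cos(xy) - 5)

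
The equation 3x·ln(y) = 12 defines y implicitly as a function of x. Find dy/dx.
Differentiate both sides with respect to x, treating y as y(x). By the chain rule, any term containing y contributes a factor of y' = dy/dx when we differentiate it.

Move every term to one side and write the relation as F(x, y) = 0. Term by term,
  d/dx[3x·ln(y)] = 3x·y'/y + 3ln(y)
  d/dx[-12] = 0

The pieces without y' make up ∂F/∂x and the coefficient of y' is ∂F/∂y:
  ∂F/∂x = 3ln(y),
  ∂F/∂y = 3x/y.

Since d/dx[F] = ∂F/∂x + (∂F/∂y)·y' = 0, solve for y':
  (∂F/∂y)·y' = -∂F/∂x
  dy/dx = -(∂F/∂x)/(∂F/∂y) = -(3ln(y))/(3x/y) = -y·ln(y)/x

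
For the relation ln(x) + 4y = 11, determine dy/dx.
Take d/dx of both sides. Since y is implicitly a function of x, the chain rule attaches a y' = dy/dx factor whenever we differentiate through y.

Set F(x, y) = (left side) − (right side), so the curve is F = 0. Differentiating each term of F:
  d/dx[4y] = 4·y'
  d/dx[ln(x)] = 1/x
  d/dx[-11] = 0

Collecting, the y'-free part is the partial derivative in x and the y' coefficient is the partial derivative in y:
  ∂F/∂x = 1/x
  ∂F/∂y = 4

so d/dx[F(x, y(x))] = ∂F/∂x + (∂F/∂y)·y' = 0. Rearranging,
  dy/dx = -(∂F/∂x)/(∂F/∂y) = -(1/x)/(4) = -1/(4x)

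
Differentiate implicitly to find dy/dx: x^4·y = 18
Differentiate both sides with respect to x, treating y as y(x). By the chain rule, any term containing y contributes a factor of y' = dy/dx when we differentiate it.

Move every term to one side and write the relation as F(x, y) = 0. Term by term,
  d/dx[x^4y] = x^4·y' + 4x^3y
  d/dx[-18] = 0

The pieces without y' make up ∂F/∂x and the coefficient of y' is ∂F/∂y:
  ∂F/∂x = 4x^3y,
  ∂F/∂y = x^4.

Since d/dx[F] = ∂F/∂x + (∂F/∂y)·y' = 0, solve for y':
  (∂F/∂y)·y' = -∂F/∂x
  dy/dx = -(∂F/∂x)/(∂F/∂y) = -(4x^3y)/(x^4) = -4y/x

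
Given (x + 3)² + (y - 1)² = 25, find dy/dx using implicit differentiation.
Apply d/dx to both sides, remembering that y depends on x. Each occurrence of y therefore brings in a y' = dy/dx via the chain rule.

With F(x, y) equal to the left-hand side minus the right, differentiate F term by term:
  d/dx[(x + 3)^2] = 2x + 6
  d/dx[(y - 1)^2] = 2·y'(y - 1)
  d/dx[-25] = 0
Adding these up, d/dx[F] = 0 becomes
  (2x + 6) + (2y - 2)·y' = 0,
so isolating y',
  dy/dx = -(2x + 6)/(2y - 2) = (-x - 3)/(y - 1)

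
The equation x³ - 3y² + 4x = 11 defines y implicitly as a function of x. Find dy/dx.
Apply d/dx to both sides, remembering that y depends on x. Each occurrence of y therefore brings in a y' = dy/dx via the chain rule.

With F(x, y) equal to the left-hand side minus the right, differentiate F term by term:
  d/dx[x^3] = 3x^2
  d/dx[4x] = 4
  d/dx[-3y^2] = -6y·y'
  d/dx[-11] = 0
Adding these up, d/dx[F] = 0 becomes
  (3x^2 + 4) + (-6y)·y' = 0,
so isolating y',
  dy/dx = -(3x^2 + 4)/(-6y) = (3x^2 + 4)/(6y)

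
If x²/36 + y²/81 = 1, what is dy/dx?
Differentiate the relation implicitly: treat y = y(x) and apply the chain rule, so every y-derivative picks up a y' = dy/dx factor.

With everything moved to the left-hand side, differentiate term by term:
  d/dx[x^2/36] = x/18
  d/dx[y^2/81] = 2y·y'/81
  d/dx[-1] = 0

Separating the contributions that come from x directly and those that come through y:
  without y':      x/18
  multiplying y':  2y/81

so (x/18) + (2y/81)·y' = 0, and therefore
  dy/dx = -(x/18)/(2y/81) = -9x/(4y)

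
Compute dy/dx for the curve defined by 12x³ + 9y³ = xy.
Differentiate the relation implicitly: treat y = y(x) and apply the chain rule, so every y-derivative picks up a y' = dy/dx factor.

With everything moved to the left-hand side, differentiate term by term:
  d/dx[12x^3] = 36x^2
  d/dx[-xy] = -x·y' - y
  d/dx[9y^3] = 27y^2·y'

Separating the contributions that come from x directly and those that come through y:
  without y':      36x^2 - y
  multiplying y':  -x + 27y^2

so (36x^2 - y) + (-x + 27y^2)·y' = 0, and therefore
  dy/dx = -(36x^2 - y)/(-x + 27y^2) = (36x^2 - y)/(x - 27y^2)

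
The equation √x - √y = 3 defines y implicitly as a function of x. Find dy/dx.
Differentiate both sides with respect to x, treating y as y(x). By the chain rule, any term containing y contributes a factor of y' = dy/dx when we differentiate it.

Move every term to one side and write the relation as F(x, y) = 0. Term by term,
  d/dx[√(x)] = 1/(2√(x))
  d/dx[-√(y)] = -y'/(2√(y))
  d/dx[-3] = 0

The pieces without y' make up ∂F/∂x and the coefficient of y' is ∂F/∂y:
  ∂F/∂x = 1/(2√(x)),
  ∂F/∂y = -1/(2√(y)).

Since d/dx[F] = ∂F/∂x + (∂F/∂y)·y' = 0, solve for y':
  (∂F/∂y)·y' = -∂F/∂x
  dy/dx = -(∂F/∂x)/(∂F/∂y) = -(1/(2√(x)))/(-1/(2√(y))) = √(y)/√(x)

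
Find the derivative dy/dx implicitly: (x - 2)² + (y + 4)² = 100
Differentiate the relation implicitly: treat y = y(x) and apply the chain rule, so every y-derivative picks up a y' = dy/dx factor.

With everything moved to the left-hand side, differentiate term by term:
  d/dx[(x - 2)^2] = 2x - 4
  d/dx[(y + 4)^2] = 2·y'(y + 4)
  d/dx[-100] = 0

Separating the contributions that come from x directly and those that come through y:
  without y':      2x - 4
  multiplying y':  2y + 8

so (2x - 4) + (2y + 8)·y' = 0, and therefore
  dy/dx = -(2x - 4)/(2y + 8) = (2 - x)/(y + 4)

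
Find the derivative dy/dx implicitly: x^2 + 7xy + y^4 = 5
Differentiate the relation implicitly: treat y = y(x) and apply the chain rule, so every y-derivative picks up a y' = dy/dx factor.

With everything moved to the left-hand side, differentiate term by term:
  d/dx[x^2] = 2x
  d/dx[7xy] = 7x·y' + 7y
  d/dx[y^4] = 4y^3·y'
  d/dx[-5] = 0

Separating the contributions that come from x directly and those that come through y:
  without y':      2x + 7y
  multiplying y':  7x + 4y^3

so (2x + 7y) + (7x + 4y^3)·y' = 0, and therefore
  dy/dx = -(2x + 7y)/(7x + 4y^3) = (-2x - 7y)/(7x + 4y^3)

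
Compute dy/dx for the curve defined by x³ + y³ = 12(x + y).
Apply d/dx to both sides, remembering that y depends on x. Each occurrence of y therefore brings in a y' = dy/dx via the chain rule.

With F(x, y) equal to the left-hand side minus the right, differentiate F term by term:
  d/dx[x^3] = 3x^2
  d/dx[-12x] = -12
  d/dx[y^3] = 3y^2·y'
  d/dx[-12y] = -12·y'
Adding these up, d/dx[F] = 0 becomes
  (3x^2 - 12) + (3y^2 - 12)·y' = 0,
so isolating y',
  dy/dx = -(3x^2 - 12)/(3y^2 - 12) = (4 - x^2)/(y^2 - 4)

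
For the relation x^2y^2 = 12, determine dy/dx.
Take d/dx of both sides. Since y is implicitly a function of x, the chain rule attaches a y' = dy/dx factor whenever we differentiate through y.

Set F(x, y) = (left side) − (right side), so the curve is F = 0. Differentiating each term of F:
  d/dx[x^2y^2] = 2x^2y·y' + 2xy^2
  d/dx[-12] = 0

Collecting, the y'-free part is the partial derivative in x and the y' coefficient is the partial derivative in y:
  ∂F/∂x = 2xy^2
  ∂F/∂y = 2x^2y

so d/dx[F(x, y(x))] = ∂F/∂x + (∂F/∂y)·y' = 0. Rearranging,
  dy/dx = -(∂F/∂x)/(∂F/∂y) = -(2xy^2)/(2x^2y) = -y/x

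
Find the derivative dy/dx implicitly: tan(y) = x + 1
Differentiate the relation implicitly: treat y = y(x) and apply the chain rule, so every y-derivative picks up a y' = dy/dx factor.

With everything moved to the left-hand side, differentiate term by term:
  d/dx[-x] = -1
  d/dx[tan(y)] = y'(tan(y)^2 + 1)
  d/dx[-1] = 0

Separating the contributions that come from x directly and those that come through y:
  without y':      -1
  multiplying y':  tan(y)^2 + 1

so (-1) + (tan(y)^2 + 1)·y' = 0, and therefore
  dy/dx = -(-1)/(tan(y)^2 + 1) = cos(y)^2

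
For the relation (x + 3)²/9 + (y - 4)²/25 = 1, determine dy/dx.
Apply d/dx to both sides, remembering that y depends on x. Each occurrence of y therefore brings in a y' = dy/dx via the chain rule.

With F(x, y) equal to the left-hand side minus the right, differentiate F term by term:
  d/dx[(x + 3)^2/9] = 2x/9 + 2/3
  d/dx[(y - 4)^2/25] = 2·y'(y - 4)/25
  d/dx[-1] = 0
Adding these up, d/dx[F] = 0 becomes
  (2x/9 + 2/3) + (2y/25 - 8/25)·y' = 0,
so isolating y',
  dy/dx = -(2x/9 + 2/3)/(2y/25 - 8/25)
        = -(2(x + 3)/9)/(2(y - 4)/25) = 25(-x - 3)/(9(y - 4))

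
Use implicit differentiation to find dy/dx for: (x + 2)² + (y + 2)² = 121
Take d/dx of both sides. Since y is implicitly a function of x, the chain rule attaches a y' = dy/dx factor whenever we differentiate through y.

Set F(x, y) = (left side) − (right side), so the curve is F = 0. Differentiating each term of F:
  d/dx[(x + 2)^2] = 2x + 4
  d/dx[(y + 2)^2] = 2·y'(y + 2)
  d/dx[-121] = 0

Collecting, the y'-free part is the partial derivative in x and the y' coefficient is the partial derivative in y:
  ∂F/∂x = 2x + 4
  ∂F/∂y = 2y + 4

so d/dx[F(x, y(x))] = ∂F/∂x + (∂F/∂y)·y' = 0. Rearranging,
  dy/dx = -(∂F/∂x)/(∂F/∂y) = -(2x + 4)/(2y + 4) = (-x - 2)/(y + 2)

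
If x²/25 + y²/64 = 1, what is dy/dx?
Apply d/dx to both sides, remembering that y depends on x. Each occurrence of y therefore brings in a y' = dy/dx via the chain rule.

With F(x, y) equal to the left-hand side minus the right, differentiate F term by term:
  d/dx[x^2/25] = 2x/25
  d/dx[y^2/64] = y·y'/32
  d/dx[-1] = 0
Adding these up, d/dx[F] = 0 becomes
  (2x/25) + (y/32)·y' = 0,
so isolating y',
  dy/dx = -(2x/25)/(y/32) = -64x/(25y)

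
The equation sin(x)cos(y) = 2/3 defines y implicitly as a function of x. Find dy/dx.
Apply d/dx to both sides, remembering that y depends on x. Each occurrence of y therefore brings in a y' = dy/dx via the chain rule.

With F(x, y) equal to the left-hand side minus the right, differentiate F term by term:
  d/dx[sin(x)·cos(y)] = -y'·sin(x)·sin(y) + cos(x)·cos(y)
  d/dx[-2/3] = 0
Adding these up, d/dx[F] = 0 becomes
  (cos(x)·cos(y)) + (-sin(x)·sin(y))·y' = 0,
so isolating y',
  dy/dx = -(cos(x)·cos(y))/(-sin(x)·sin(y)) = 1/(tan(x)·tan(y))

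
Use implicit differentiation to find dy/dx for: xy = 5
Differentiate the relation implicitly: treat y = y(x) and apply the chain rule, so every y-derivative picks up a y' = dy/dx factor.

With everything moved to the left-hand side, differentiate term by term:
  d/dx[xy] = x·y' + y
  d/dx[-5] = 0

Separating the contributions that come from x directly and those that come through y:
  without y':      y
  multiplying y':  x

so (y) + (x)·y' = 0, and therefore
  dy/dx = -(y)/(x) = -y/x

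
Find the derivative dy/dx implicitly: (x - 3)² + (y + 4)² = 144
Apply d/dx to both sides, remembering that y depends on x. Each occurrence of y therefore brings in a y' = dy/dx via the chain rule.

With F(x, y) equal to the left-hand side minus the right, differentiate F term by term:
  d/dx[(x - 3)^2] = 2x - 6
  d/dx[(y + 4)^2] = 2·y'(y + 4)
  d/dx[-144] = 0
Adding these up, d/dx[F] = 0 becomes
  (2x - 6) + (2y + 8)·y' = 0,
so isolating y',
  dy/dx = -(2x - 6)/(2y + 8) = (3 - x)/(y + 4)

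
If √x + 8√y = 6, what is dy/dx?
Differentiate the relation implicitly: treat y = y(x) and apply the chain rule, so every y-derivative picks up a y' = dy/dx factor.

With everything moved to the left-hand side, differentiate term by term:
  d/dx[√(x)] = 1/(2√(x))
  d/dx[8√(y)] = 4·y'/√(y)
  d/dx[-6] = 0

Separating the contributions that come from x directly and those that come through y:
  without y':      1/(2√(x))
  multiplying y':  4/√(y)

so (1/(2√(x))) + (4/√(y))·y' = 0, and therefore
  dy/dx = -(1/(2√(x)))/(4/√(y)) = -√(y)/(8√(x))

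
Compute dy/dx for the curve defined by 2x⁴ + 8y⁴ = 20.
Take d/dx of both sides. Since y is implicitly a function of x, the chain rule attaches a y' = dy/dx factor whenever we differentiate through y.

Set F(x, y) = (left side) − (right side), so the curve is F = 0. Differentiating each term of F:
  d/dx[2x^4] = 8x^3
  d/dx[8y^4] = 32y^3·y'
  d/dx[-20] = 0

Collecting, the y'-free part is the partial derivative in x and the y' coefficient is the partial derivative in y:
  ∂F/∂x = 8x^3
  ∂F/∂y = 32y^3

so d/dx[F(x, y(x))] = ∂F/∂x + (∂F/∂y)·y' = 0. Rearranging,
  dy/dx = -(∂F/∂x)/(∂F/∂y) = -(8x^3)/(32y^3) = -x^3/(4y^3)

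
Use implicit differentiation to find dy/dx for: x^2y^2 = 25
Take d/dx of both sides. Since y is implicitly a function of x, the chain rule attaches a y' = dy/dx factor whenever we differentiate through y.

Set F(x, y) = (left side) − (right side), so the curve is F = 0. Differentiating each term of F:
  d/dx[x^2y^2] = 2x^2y·y' + 2xy^2
  d/dx[-25] = 0

Collecting, the y'-free part is the partial derivative in x and the y' coefficient is the partial derivative in y:
  ∂F/∂x = 2xy^2
  ∂F/∂y = 2x^2y

so d/dx[F(x, y(x))] = ∂F/∂x + (∂F/∂y)·y' = 0. Rearranging,
  dy/dx = -(∂F/∂x)/(∂F/∂y) = -(2xy^2)/(2x^2y) = -y/x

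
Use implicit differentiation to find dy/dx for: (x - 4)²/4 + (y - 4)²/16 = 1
Apply d/dx to both sides, remembering that y depends on x. Each occurrence of y therefore brings in a y' = dy/dx via the chain rule.

With F(x, y) equal to the left-hand side minus the right, differentiate F term by term:
  d/dx[(x - 4)^2/4] = x/2 - 2
  d/dx[(y - 4)^2/16] = y'(y - 4)/8
  d/dx[-1] = 0
Adding these up, d/dx[F] = 0 becomes
  (x/2 - 2) + (y/8 - 1/2)·y' = 0,
so isolating y',
  dy/dx = -(x/2 - 2)/(y/8 - 1/2)
        = -((x - 4)/2)/((y - 4)/8) = 4(4 - x)/(y - 4)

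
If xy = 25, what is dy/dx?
Take d/dx of both sides. Since y is implicitly a function of x, the chain rule attaches a y' = dy/dx factor whenever we differentiate through y.

Set F(x, y) = (left side) − (right side), so the curve is F = 0. Differentiating each term of F:
  d/dx[xy] = x·y' + y
  d/dx[-25] = 0

Collecting, the y'-free part is the partial derivative in x and the y' coefficient is the partial derivative in y:
  ∂F/∂x = y
  ∂F/∂y = x

so d/dx[F(x, y(x))] = ∂F/∂x + (∂F/∂y)·y' = 0. Rearranging,
  dy/dx = -(∂F/∂x)/(∂F/∂y) = -(y)/(x) = -y/x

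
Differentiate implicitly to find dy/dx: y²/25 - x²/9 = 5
Differentiate both sides with respect to x, treating y as y(x). By the chain rule, any term containing y contributes a factor of y' = dy/dx when we differentiate it.

Move every term to one side and write the relation as F(x, y) = 0. Term by term,
  d/dx[-x^2/9] = -2x/9
  d/dx[y^2/25] = 2y·y'/25
  d/dx[-5] = 0

The pieces without y' make up ∂F/∂x and the coefficient of y' is ∂F/∂y:
  ∂F/∂x = -2x/9,
  ∂F/∂y = 2y/25.

Since d/dx[F] = ∂F/∂x + (∂F/∂y)·y' = 0, solve for y':
  (∂F/∂y)·y' = -∂F/∂x
  dy/dx = -(∂F/∂x)/(∂F/∂y) = -(-2x/9)/(2y/25) = 25x/(9y)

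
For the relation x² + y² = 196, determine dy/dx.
Differentiate both sides with respect to x, treating y as y(x). By the chain rule, any term containing y contributes a factor of y' = dy/dx when we differentiate it.

Move every term to one side and write the relation as F(x, y) = 0. Term by term,
  d/dx[x^2] = 2x
  d/dx[y^2] = 2y·y'
  d/dx[-196] = 0

The pieces without y' make up ∂F/∂x and the coefficient of y' is ∂F/∂y:
  ∂F/∂x = 2x,
  ∂F/∂y = 2y.

Since d/dx[F] = ∂F/∂x + (∂F/∂y)·y' = 0, solve for y':
  (∂F/∂y)·y' = -∂F/∂x
  dy/dx = -(∂F/∂x)/(∂F/∂y) = -(2x)/(2y) = -x/y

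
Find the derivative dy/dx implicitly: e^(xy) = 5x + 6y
Differentiate the relation implicitly: treat y = y(x) and apply the chain rule, so every y-derivative picks up a y' = dy/dx factor.

With everything moved to the left-hand side, differentiate term by term:
  d/dx[-5x] = -5
  d/dx[-6y] = -6·y'
  d/dx[e^(xy)] = (x·y' + y)·e^(xy)

Separating the contributions that come from x directly and those that come through y:
  without y':      y·e^(xy) - 5
  multiplying y':  x·e^(xy) - 6

so (y·e^(xy) - 5) + (x·e^(xy) - 6)·y' = 0, and therefore
  dy/dx = -(y·e^(xy) - 5)/(x·e^(xy) - 6) = (-y·e^(xy) + 5)/(x·e^(xy) - 6)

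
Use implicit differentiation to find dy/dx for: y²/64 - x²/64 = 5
Take d/dx of both sides. Since y is implicitly a function of x, the chain rule attaches a y' = dy/dx factor whenever we differentiate through y.

Set F(x, y) = (left side) − (right side), so the curve is F = 0. Differentiating each term of F:
  d/dx[-x^2/64] = -x/32
  d/dx[y^2/64] = y·y'/32
  d/dx[-5] = 0

Collecting, the y'-free part is the partial derivative in x and the y' coefficient is the partial derivative in y:
  ∂F/∂x = -x/32
  ∂F/∂y = y/32

so d/dx[F(x, y(x))] = ∂F/∂x + (∂F/∂y)·y' = 0. Rearranging,
  dy/dx = -(∂F/∂x)/(∂F/∂y) = -(-x/32)/(y/32) = x/y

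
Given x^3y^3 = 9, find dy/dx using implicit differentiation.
Differentiate both sides with respect to x, treating y as y(x). By the chain rule, any term containing y contributes a factor of y' = dy/dx when we differentiate it.

Move every term to one side and write the relation as F(x, y) = 0. Term by term,
  d/dx[x^3y^3] = 3x^3y^2·y' + 3x^2y^3
  d/dx[-9] = 0

The pieces without y' make up ∂F/∂x and the coefficient of y' is ∂F/∂y:
  ∂F/∂x = 3x^2y^3,
  ∂F/∂y = 3x^3y^2.

Since d/dx[F] = ∂F/∂x + (∂F/∂y)·y' = 0, solve for y':
  (∂F/∂y)·y' = -∂F/∂x
  dy/dx = -(∂F/∂x)/(∂F/∂y) = -(3x^2y^3)/(3x^3y^2) = -y/x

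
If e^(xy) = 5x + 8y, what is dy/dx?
Take d/dx of both sides. Since y is implicitly a function of x, the chain rule attaches a y' = dy/dx factor whenever we differentiate through y.

Set F(x, y) = (left side) − (right side), so the curve is F = 0. Differentiating each term of F:
  d/dx[-5x] = -5
  d/dx[-8y] = -8·y'
  d/dx[e^(xy)] = (x·y' + y)·e^(xy)

Collecting, the y'-free part is the partial derivative in x and the y' coefficient is the partial derivative in y:
  ∂F/∂x = y·e^(xy) - 5
  ∂F/∂y = x·e^(xy) - 8

so d/dx[F(x, y(x))] = ∂F/∂x + (∂F/∂y)·y' = 0. Rearranging,
  dy/dx = -(∂F/∂x)/(∂F/∂y) = -(y·e^(xy) - 5)/(x·e^(xy) - 8) = (-y·e^(xy) + 5)/(x·e^(xy) - 8)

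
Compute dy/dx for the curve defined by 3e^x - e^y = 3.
Differentiate the relation implicitly: treat y = y(x) and apply the chain rule, so every y-derivative picks up a y' = dy/dx factor.

With everything moved to the left-hand side, differentiate term by term:
  d/dx[3e^(x)] = 3e^(x)
  d/dx[-e^(y)] = -y'·e^(y)
  d/dx[-3] = 0

Separating the contributions that come from x directly and those that come through y:
  without y':      3e^(x)
  multiplying y':  -e^(y)

so (3e^(x)) + (-e^(y))·y' = 0, and therefore
  dy/dx = -(3e^(x))/(-e^(y)) = 3e^(x - y)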